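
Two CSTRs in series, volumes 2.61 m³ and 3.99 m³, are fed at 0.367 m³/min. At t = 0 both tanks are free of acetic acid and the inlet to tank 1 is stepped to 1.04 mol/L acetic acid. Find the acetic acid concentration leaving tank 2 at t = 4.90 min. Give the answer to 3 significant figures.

Each tank obeys Vᵢ dCᵢ/dt = Q(Cᵢ₋₁ − Cᵢ), so τᵢ = Vᵢ/Q.
τ₁ = 2.61/0.367 = 7.1117 min; τ₂ = 3.99/0.367 = 10.872 min.
Tank 1: C₁ = C_in(1 − e^(−t/τ₁)). Tank 2 (τ₁ ≠ τ₂): C₂ = C_in[1 − (τ₁ e^(−t/τ₁) − τ₂ e^(−t/τ₂))/(τ₁ − τ₂)].
At t = 4.90: e^(−t/τ₁) = 0.50208, e^(−t/τ₂) = 0.63718.
C₂ = 1.04·[1 − (7.1117·0.50208 − 10.872·0.63718)/(-3.7602)] = 1.04·0.10729 = 0.11159 mol/L.

0.112 mol/L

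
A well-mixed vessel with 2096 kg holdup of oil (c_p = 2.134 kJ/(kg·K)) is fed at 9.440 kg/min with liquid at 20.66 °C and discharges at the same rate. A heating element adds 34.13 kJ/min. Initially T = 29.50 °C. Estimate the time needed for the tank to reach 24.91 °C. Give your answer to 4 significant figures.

Energy balance: M c_p dT/dt = ṁ c_p (T_in − T) + 34.13.
τ = M/ṁ = 222.034 min; T_ss = T_in + Q̇/(ṁ c_p) = 22.3542 °C.
T(t) = T_ss + (T₀ − T_ss) e^(−t/τ). Set T = 24.91:
e^(−t/τ) = (24.91 − 22.3542)/(29.50 − 22.3542) = 0.357663
t = −222.034 · ln(0.357663) = 228.287 min.

228.3 min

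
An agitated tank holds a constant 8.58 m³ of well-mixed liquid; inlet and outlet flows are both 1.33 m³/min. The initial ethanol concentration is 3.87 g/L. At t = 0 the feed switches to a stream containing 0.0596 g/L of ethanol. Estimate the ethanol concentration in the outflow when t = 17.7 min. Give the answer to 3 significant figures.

0.305 g/L

Species balance on the tank: V dC/dt = Q(C_in − C).
Time constant τ = V/Q = 8.58/1.33 = 6.4511 min.
Solution: C(t) = C_in + (C₀ − C_in) e^(−t/τ).
C(17.7) = 0.0596 + (3.87 − 0.0596)·e^(−17.7/6.4511) = 0.0596 + (3.8104)·0.064331 = 0.30473 g/L.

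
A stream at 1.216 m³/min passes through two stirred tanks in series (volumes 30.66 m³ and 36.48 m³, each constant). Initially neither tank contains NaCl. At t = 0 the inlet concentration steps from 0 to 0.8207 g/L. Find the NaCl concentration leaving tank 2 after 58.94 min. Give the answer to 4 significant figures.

0.5169 g/L

Each tank obeys Vᵢ dCᵢ/dt = Q(Cᵢ₋₁ − Cᵢ), so τᵢ = Vᵢ/Q.
τ₁ = 30.66/1.216 = 25.2138 min; τ₂ = 36.48/1.216 = 30.0000 min.
Tank 1: C₁ = C_in(1 − e^(−t/τ₁)). Tank 2 (τ₁ ≠ τ₂): C₂ = C_in[1 − (τ₁ e^(−t/τ₁) − τ₂ e^(−t/τ₂))/(τ₁ − τ₂)].
At t = 58.94: e^(−t/τ₁) = 0.0965584, e^(−t/τ₂) = 0.140203.
C₂ = 0.8207·[1 − (25.2138·0.0965584 − 30.0000·0.140203)/(-4.78618)] = 0.8207·0.629878 = 0.516941 g/L.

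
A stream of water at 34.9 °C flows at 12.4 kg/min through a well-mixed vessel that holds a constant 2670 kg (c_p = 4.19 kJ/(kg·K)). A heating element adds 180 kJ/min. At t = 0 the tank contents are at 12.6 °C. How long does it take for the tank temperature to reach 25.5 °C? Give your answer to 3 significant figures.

M c_p dT/dt = ṁ c_p (T_in − T) + Q̇.
τ = M/ṁ = 215.32 min; T_ss = T_in + Q̇/(ṁ c_p) = 38.364 °C.
T(t) = T_ss + (T₀ − T_ss) e^(−t/τ). Set T = 25.5:
e^(−t/τ) = (25.5 − 38.364)/(12.6 − 38.364) = 0.49931
t = −215.32 · ln(0.49931) = 149.55 min.

150 min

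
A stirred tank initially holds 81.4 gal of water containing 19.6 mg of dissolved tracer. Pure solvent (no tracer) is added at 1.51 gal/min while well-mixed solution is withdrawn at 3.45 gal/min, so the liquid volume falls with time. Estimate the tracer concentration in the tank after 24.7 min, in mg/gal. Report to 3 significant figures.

0.121 mg/gal

Let m(t) be the amount of tracer. Volume: V(t) = V₀ + (Q_in − Q_out) t = 81.4 − 1.9400 t; V(24.7) = 33.482 gal.
No tracer enters, so dm/dt = −Q_out · (m/V).
Separate: dm/m = −Q_out dt/V(t) ⇒ ln(m/m₀) = −(Q_out/(Q_in−Q_out)) ln(V/V₀).
m = m₀ (V₀/V)^(Q_out/(Q_in−Q_out)) = 19.6 × (81.4/33.482)^(-1.7784) = 4.0378 mg.
C = m/V = 4.0378/33.482 = 0.12060 mg/gal.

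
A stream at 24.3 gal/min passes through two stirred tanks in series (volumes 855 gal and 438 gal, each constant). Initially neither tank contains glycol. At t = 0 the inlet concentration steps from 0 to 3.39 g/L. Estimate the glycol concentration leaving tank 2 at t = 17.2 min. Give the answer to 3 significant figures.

0.498 g/L

Species balance on tank i: dCᵢ/dt = (Cᵢ₋₁ − Cᵢ)/τᵢ with τᵢ = Vᵢ/Q.
τ₁ = 855/24.3 = 35.185 min; τ₂ = 438/24.3 = 18.025 min.
Tank 1: C₁ = C_in(1 − e^(−t/τ₁)). Tank 2 (τ₁ ≠ τ₂): C₂ = C_in[1 − (τ₁ e^(−t/τ₁) − τ₂ e^(−t/τ₂))/(τ₁ − τ₂)].
At t = 17.2: e^(−t/τ₁) = 0.61334, e^(−t/τ₂) = 0.38510.
C₂ = 3.39·[1 − (35.185·0.61334 − 18.025·0.38510)/(17.160)] = 3.39·0.14694 = 0.49811 g/L.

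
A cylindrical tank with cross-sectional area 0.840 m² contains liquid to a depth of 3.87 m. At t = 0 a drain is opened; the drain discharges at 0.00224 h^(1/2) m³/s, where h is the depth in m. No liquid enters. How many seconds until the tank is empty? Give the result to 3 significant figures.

A dh/dt = −Q_out = −0.00224 √h.
This is separable: 2 d(√h)/dt = −0.00224/A, so √h = √h₀ − (0.00224/(2A)) t.
Set h = 0: 2√h₀ = (0.00224/A) t_empty ⇒ t_empty = 2A√h₀/0.00224.
t_empty = 2·0.840·√3.87/0.00224 = 1.6800·1.9672/0.00224 = 1475.4 s.

1480 s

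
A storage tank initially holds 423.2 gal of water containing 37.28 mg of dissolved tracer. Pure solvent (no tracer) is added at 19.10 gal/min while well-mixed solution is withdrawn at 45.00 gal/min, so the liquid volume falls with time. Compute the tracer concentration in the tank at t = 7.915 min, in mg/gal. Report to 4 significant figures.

Total volume: dV/dt = Q_in − Q_out = -25.9000 gal/min, so V(t) = 423.2 − 25.9000 t and V(7.915) = 218.202 gal.
Solute balance: dm/dt = 0 − Q_out C = −Q_out m/V(t).
Separate: dm/m = −Q_out dt/V(t) ⇒ ln(m/m₀) = −(Q_out/(Q_in−Q_out)) ln(V/V₀).
m = m₀ (V₀/V)^(Q_out/(Q_in−Q_out)) = 37.28 × (423.2/218.202)^(-1.73745) = 11.7932 mg.
C = m/V = 11.7932/218.202 = 0.0540473 mg/gal.

0.05405 mg/gal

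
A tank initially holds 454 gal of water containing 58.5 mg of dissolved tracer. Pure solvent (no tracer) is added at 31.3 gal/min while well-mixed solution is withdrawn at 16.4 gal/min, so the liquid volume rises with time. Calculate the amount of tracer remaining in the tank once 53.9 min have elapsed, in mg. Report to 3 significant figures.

Total volume: dV/dt = Q_in − Q_out = 14.900 gal/min, so V(t) = 454 + 14.900 t and V(53.9) = 1257.1 gal.
Solute balance: dm/dt = 0 − Q_out C = −Q_out m/V(t).
dm/m = −Q_out dt/(V₀ + 14.900 t); integrating gives ln(m/m₀) = −(Q_out/(Q_in−Q_out)) ln(V/V₀).
m = m₀ (V₀/V)^(Q_out/(Q_in−Q_out)) = 58.5 × (454/1257.1)^(1.1007) = 19.068 mg.

19.1 mg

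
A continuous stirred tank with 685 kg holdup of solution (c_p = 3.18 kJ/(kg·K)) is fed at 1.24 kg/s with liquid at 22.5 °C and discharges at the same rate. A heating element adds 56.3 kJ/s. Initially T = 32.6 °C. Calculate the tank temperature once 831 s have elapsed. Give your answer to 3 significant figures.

35.8 °C

M c_p dT/dt = ṁ c_p (T_in − T) + Q̇.
Rearrange: dT/dt = (T_ss − T)/τ with τ = M/ṁ = 552.42 s and T_ss = T_in + Q̇/(ṁ c_p) = 36.778 °C.
Integrating: T(t) = T_ss + (T₀ − T_ss) e^(−t/τ).
T(831) = 36.778 + (-4.1777)·e^(−831/552.42) = 36.778 + (-4.1777)·0.22217 = 35.850 °C.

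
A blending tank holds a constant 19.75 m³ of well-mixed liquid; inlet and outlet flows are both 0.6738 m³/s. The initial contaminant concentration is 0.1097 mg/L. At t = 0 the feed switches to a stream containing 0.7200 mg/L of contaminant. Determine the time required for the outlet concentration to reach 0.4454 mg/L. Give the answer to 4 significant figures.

Species balance: V dC/dt = Q(C_in − C) ⇒ τ = V/Q = 29.3114 s.
C(t) = C_in + (C₀ − C_in) e^(−t/τ). Set C = 0.4454 and solve for t:
e^(−t/τ) = (C − C_in)/(C₀ − C_in) = (0.4454 − 0.7200)/(0.1097 − 0.7200) = 0.449943
t = −τ ln(…) = 29.3114 × 0.798635 = 23.4091 s.

23.41 s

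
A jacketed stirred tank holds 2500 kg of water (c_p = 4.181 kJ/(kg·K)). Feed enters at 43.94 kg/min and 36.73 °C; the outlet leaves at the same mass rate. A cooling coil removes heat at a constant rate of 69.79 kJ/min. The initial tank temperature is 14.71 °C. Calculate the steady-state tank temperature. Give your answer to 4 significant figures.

36.35 °C

First-law balance (no shaft work): M c_p dT/dt = ṁ c_p (T_in − T) − 69.79.
At steady state dT/dt = 0 ⇒ T_ss = T_in − Q̇/(ṁ c_p) = 36.73 − 69.79/(43.94·4.181) = 36.3501 °C.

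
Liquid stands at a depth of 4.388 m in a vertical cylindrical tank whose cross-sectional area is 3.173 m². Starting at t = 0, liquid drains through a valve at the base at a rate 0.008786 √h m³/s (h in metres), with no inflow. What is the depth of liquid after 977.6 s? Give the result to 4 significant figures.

0.5495 m

With no inflow, A dh/dt = −0.008786 √h.
∫ h^(−1/2) dh = −(0.008786/A) ∫ dt, giving 2√h = 2√h₀ − (0.008786/A) t.
√h = √4.388 − 0.008786·977.6/(2·3.173) = 2.09476 − 1.35348 = 0.741274.
h = 0.741274² = 0.549487 m.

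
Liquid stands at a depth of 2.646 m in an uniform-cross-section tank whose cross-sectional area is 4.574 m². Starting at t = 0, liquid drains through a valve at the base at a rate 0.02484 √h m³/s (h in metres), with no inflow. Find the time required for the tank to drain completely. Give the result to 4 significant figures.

599.1 s

Unsteady balance on liquid volume: A dh/dt = −0.02484 √h.
∫ h^(−1/2) dh = −(0.02484/A) ∫ dt, giving 2√h = 2√h₀ − (0.02484/A) t.
Set h = 0: 2√h₀ = (0.02484/A) t_empty ⇒ t_empty = 2A√h₀/0.02484.
t_empty = 2·4.574·√2.646/0.02484 = 9.14800·1.62665/0.02484 = 599.059 s.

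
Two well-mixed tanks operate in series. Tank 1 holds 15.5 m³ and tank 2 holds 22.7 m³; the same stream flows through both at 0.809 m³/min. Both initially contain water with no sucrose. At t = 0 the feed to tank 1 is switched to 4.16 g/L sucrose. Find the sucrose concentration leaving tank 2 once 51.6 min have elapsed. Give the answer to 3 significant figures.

2.68 g/L

Time constants: τᵢ = Vᵢ/Q for each well-mixed tank.
τ₁ = 15.5/0.809 = 19.159 min; τ₂ = 22.7/0.809 = 28.059 min.
Solving the cascade with C₁(0)=C₂(0)=0 gives C₂(t) = C_in[1 − (τ₁ e^(−t/τ₁) − τ₂ e^(−t/τ₂))/(τ₁ − τ₂)].
At t = 51.6: e^(−t/τ₁) = 0.067665, e^(−t/τ₂) = 0.15898.
C₂ = 4.16·[1 − (19.159·0.067665 − 28.059·0.15898)/(-8.8999)] = 4.16·0.64443 = 2.6808 g/L.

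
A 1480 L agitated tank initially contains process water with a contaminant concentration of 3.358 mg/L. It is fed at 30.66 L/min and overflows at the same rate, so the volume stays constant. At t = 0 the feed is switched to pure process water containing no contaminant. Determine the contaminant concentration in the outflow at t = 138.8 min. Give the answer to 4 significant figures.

Mass balance on the solute (V constant): V dC/dt = Q(C_in − C).
Rewrite as dC/dt + C/τ = C_in/τ, τ = V/Q = 48.2714 min.
C approaches C_in exponentially: C(t) = C_in + (C₀ − C_in) e^(−t/τ).
C(138.8) = 0 + (3.358 − 0)·e^(−138.8/48.2714) = 0 + (3.35800)·0.0563930 = 0.189368 mg/L.

0.1894 mg/L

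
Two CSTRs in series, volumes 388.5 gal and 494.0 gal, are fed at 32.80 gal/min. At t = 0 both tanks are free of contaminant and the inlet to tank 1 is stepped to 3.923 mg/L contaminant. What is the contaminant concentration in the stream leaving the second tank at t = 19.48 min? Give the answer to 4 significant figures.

1.673 mg/L

Time constants: τᵢ = Vᵢ/Q for each well-mixed tank.
τ₁ = 388.5/32.80 = 11.8445 min; τ₂ = 494.0/32.80 = 15.0610 min.
Solving the cascade with C₁(0)=C₂(0)=0 gives C₂(t) = C_in[1 − (τ₁ e^(−t/τ₁) − τ₂ e^(−t/τ₂))/(τ₁ − τ₂)].
At t = 19.48: e^(−t/τ₁) = 0.193081, e^(−t/τ₂) = 0.274334.
C₂ = 3.923·[1 − (11.8445·0.193081 − 15.0610·0.274334)/(-3.21646)] = 3.923·0.426456 = 1.67299 mg/L.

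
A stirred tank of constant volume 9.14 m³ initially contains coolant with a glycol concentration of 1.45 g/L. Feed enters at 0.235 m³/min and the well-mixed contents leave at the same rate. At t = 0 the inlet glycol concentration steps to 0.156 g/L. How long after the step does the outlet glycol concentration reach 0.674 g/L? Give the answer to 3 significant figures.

35.6 min

Transient balance on the dissolved component: V dC/dt = Q(C_in − C), so τ = V/Q = 38.894 min.
C(t) = C_in + (C₀ − C_in) e^(−t/τ). Set C = 0.674 and solve for t:
e^(−t/τ) = (C − C_in)/(C₀ − C_in) = (0.674 − 0.156)/(1.45 − 0.156) = 0.40031
t = −τ ln(…) = 38.894 × 0.91552 = 35.608 min.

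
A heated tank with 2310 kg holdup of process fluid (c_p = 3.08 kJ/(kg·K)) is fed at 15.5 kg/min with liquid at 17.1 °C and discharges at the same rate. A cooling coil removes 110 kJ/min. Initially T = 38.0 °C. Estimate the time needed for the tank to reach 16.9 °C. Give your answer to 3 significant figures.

358 min

First-law balance (no shaft work): M c_p dT/dt = ṁ c_p (T_in − T) − 110.
τ = M/ṁ = 149.03 min; T_ss = T_in − Q̇/(ṁ c_p) = 14.796 °C.
T(t) = T_ss + (T₀ − T_ss) e^(−t/τ). Set T = 16.9:
e^(−t/τ) = (16.9 − 14.796)/(38.0 − 14.796) = 0.090680
t = −149.03 · ln(0.090680) = 357.74 min.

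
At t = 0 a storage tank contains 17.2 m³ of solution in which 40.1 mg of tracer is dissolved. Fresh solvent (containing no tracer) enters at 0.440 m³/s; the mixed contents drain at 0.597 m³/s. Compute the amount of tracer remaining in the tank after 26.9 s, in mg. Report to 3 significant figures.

Total volume: dV/dt = Q_in − Q_out = -0.15700 m³/s, so V(t) = 17.2 − 0.15700 t and V(26.9) = 12.977 m³.
No tracer enters, so dm/dt = −Q_out · (m/V).
Separate: dm/m = −Q_out dt/V(t) ⇒ ln(m/m₀) = −(Q_out/(Q_in−Q_out)) ln(V/V₀).
m = m₀ (V₀/V)^(Q_out/(Q_in−Q_out)) = 40.1 × (17.2/12.977)^(-3.8025) = 13.736 mg.

13.7 mg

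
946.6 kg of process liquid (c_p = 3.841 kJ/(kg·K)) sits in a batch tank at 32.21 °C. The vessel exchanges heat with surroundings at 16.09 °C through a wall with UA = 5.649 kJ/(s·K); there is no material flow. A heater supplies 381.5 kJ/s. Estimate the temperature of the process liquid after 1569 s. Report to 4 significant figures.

M c_p dT/dt = −UA(T − T_amb) + Q̇.
dT/dt = (T_ss − T)/τ with T_ss = T_amb + Q̇/UA = 16.09 + 381.5/5.649 = 83.6241 °C, τ = M c_p/UA = 946.6·3.841/5.649 = 643.634 s.
This is linear first-order; T(t) = T_ss + (T₀ − T_ss) e^(−t/τ).
T(1569) = 83.6241 + (-51.4141)·0.0873599 = 79.1326 °C.

79.13 °C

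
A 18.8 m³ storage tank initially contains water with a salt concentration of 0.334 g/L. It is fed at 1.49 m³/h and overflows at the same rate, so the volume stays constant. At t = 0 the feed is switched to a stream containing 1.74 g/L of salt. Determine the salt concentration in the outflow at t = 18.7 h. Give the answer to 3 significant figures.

Accumulation = in − out for the solute gives V dC/dt = Q(C_in − C).
So dC/dt = (C_in − C)/τ with τ = V/Q = 18.8/1.49 = 12.617 h.
This is linear first-order; C(t) = C_in + (C₀ − C_in) e^(−t/τ).
C(18.7) = 1.74 + (0.334 − 1.74)·e^(−18.7/12.617) = 1.74 + (-1.4060)·0.22717 = 1.4206 g/L.

1.42 g/L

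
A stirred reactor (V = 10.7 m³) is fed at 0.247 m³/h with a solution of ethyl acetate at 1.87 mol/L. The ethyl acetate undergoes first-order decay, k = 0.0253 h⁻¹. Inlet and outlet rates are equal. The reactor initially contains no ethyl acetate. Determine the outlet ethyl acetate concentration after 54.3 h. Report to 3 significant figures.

V dC/dt = Q(C_in − C) − k V C.
dC/dt = (Q/V) C_in − (Q/V + k) C; effective rate a = Q/V + k = 0.023084 + 0.0253 = 0.048384 h⁻¹.
C_ss = Q C_in/(Q + kV) = 0.89218 mol/L; C(t) = C_ss + (C₀ − C_ss) e^(−a t).
C(54.3) = 0.89218 + (-0.89218)·e^(−0.048384·54.3) = 0.89218 + (-0.89218)·0.072276 = 0.82770 mol/L.

0.828 mol/L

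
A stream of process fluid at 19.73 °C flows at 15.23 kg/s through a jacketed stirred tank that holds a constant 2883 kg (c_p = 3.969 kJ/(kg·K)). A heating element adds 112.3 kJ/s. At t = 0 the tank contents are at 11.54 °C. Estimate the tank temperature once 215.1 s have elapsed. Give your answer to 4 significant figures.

M c_p dT/dt = ṁ c_p (T_in − T) + Q̇.
τ = M/ṁ = 189.297 s; T_ss = T_in + Q̇/(ṁ c_p) = 19.73 + 112.3/(15.23·3.969) = 21.5878 °C.
Solution: T(t) = T_ss + (T₀ − T_ss) e^(−t/τ).
T(215.1) = 21.5878 + (-10.0478)·e^(−215.1/189.297) = 21.5878 + (-10.0478)·0.321002 = 18.3624 °C.

18.36 °C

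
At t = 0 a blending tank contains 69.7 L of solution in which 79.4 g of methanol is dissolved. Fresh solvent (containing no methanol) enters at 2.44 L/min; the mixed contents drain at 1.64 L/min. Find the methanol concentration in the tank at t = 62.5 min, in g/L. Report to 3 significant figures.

0.219 g/L

Total volume: dV/dt = Q_in − Q_out = 0.80000 L/min, so V(t) = 69.7 + 0.80000 t and V(62.5) = 119.70 L.
No methanol enters, so dm/dt = −Q_out · (m/V).
Separate: dm/m = −Q_out dt/V(t) ⇒ ln(m/m₀) = −(Q_out/(Q_in−Q_out)) ln(V/V₀).
m = m₀ (V₀/V)^(Q_out/(Q_in−Q_out)) = 79.4 × (69.7/119.70)^(2.0500) = 26.203 g.
C = m/V = 26.203/119.70 = 0.21891 g/L.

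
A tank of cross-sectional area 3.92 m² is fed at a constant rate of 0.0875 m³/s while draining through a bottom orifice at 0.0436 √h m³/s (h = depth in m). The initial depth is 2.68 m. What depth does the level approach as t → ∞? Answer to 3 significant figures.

A dh/dt = Q_in − 0.0436 √h. Steady state requires inflow = outflow:
Q_in = 0.0436 √h_ss ⇒ √h_ss = 0.0875/0.0436 = 2.0069.
h_ss = 2.0069² = 4.0276 m. (Since h₀ = 2.68 m < h_ss, the level will rise toward this value.)

4.03 m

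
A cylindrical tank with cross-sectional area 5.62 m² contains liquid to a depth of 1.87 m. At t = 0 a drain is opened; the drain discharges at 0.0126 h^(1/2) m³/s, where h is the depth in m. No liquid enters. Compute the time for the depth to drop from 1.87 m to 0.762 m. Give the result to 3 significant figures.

441 s

With no inflow, A dh/dt = −0.0126 √h.
This is separable: 2 d(√h)/dt = −0.0126/A, so √h = √h₀ − (0.0126/(2A)) t.
t = 2A(√h₀ − √h)/0.0126 = 2·5.62·(√1.87 − √0.762)/0.0126
  = 11.240 × (1.3675 − 0.87293) / 0.0126 = 441.17 s.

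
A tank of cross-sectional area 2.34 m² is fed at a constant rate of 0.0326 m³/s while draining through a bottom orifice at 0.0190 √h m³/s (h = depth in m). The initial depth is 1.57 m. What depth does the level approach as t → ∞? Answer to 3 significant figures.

2.94 m

A dh/dt = Q_in − 0.0190 √h. Steady state requires inflow = outflow:
Q_in = 0.0190 √h_ss ⇒ √h_ss = 0.0326/0.0190 = 1.7158.
h_ss = 1.7158² = 2.9439 m. (Since h₀ = 1.57 m < h_ss, the level will rise toward this value.)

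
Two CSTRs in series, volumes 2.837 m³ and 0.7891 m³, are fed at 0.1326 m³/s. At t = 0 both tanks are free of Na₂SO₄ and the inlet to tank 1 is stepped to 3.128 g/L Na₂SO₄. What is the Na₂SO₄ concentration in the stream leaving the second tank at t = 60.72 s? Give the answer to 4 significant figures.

Time constants: τᵢ = Vᵢ/Q for each well-mixed tank.
τ₁ = 2.837/0.1326 = 21.3952 s; τ₂ = 0.7891/0.1326 = 5.95098 s.
Solving the cascade with C₁(0)=C₂(0)=0 gives C₂(t) = C_in[1 − (τ₁ e^(−t/τ₁) − τ₂ e^(−t/τ₂))/(τ₁ − τ₂)].
At t = 60.72: e^(−t/τ₁) = 0.0585413, e^(−t/τ₂) = 3.70456e-05.
C₂ = 3.128·[1 − (21.3952·0.0585413 − 5.95098·3.70456e-05)/(15.4442)] = 3.128·0.918916 = 2.87437 g/L.

2.874 g/L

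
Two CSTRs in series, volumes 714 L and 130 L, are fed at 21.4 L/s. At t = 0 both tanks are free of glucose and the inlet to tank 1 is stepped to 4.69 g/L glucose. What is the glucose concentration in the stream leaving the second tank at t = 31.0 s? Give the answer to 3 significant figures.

Species balance on tank i: dCᵢ/dt = (Cᵢ₋₁ − Cᵢ)/τᵢ with τᵢ = Vᵢ/Q.
τ₁ = 714/21.4 = 33.364 s; τ₂ = 130/21.4 = 6.0748 s.
Tank 1: C₁ = C_in(1 − e^(−t/τ₁)). Tank 2 (τ₁ ≠ τ₂): C₂ = C_in[1 − (τ₁ e^(−t/τ₁) − τ₂ e^(−t/τ₂))/(τ₁ − τ₂)].
At t = 31.0: e^(−t/τ₁) = 0.39490, e^(−t/τ₂) = 0.0060780.
C₂ = 4.69·[1 − (33.364·0.39490 − 6.0748·0.0060780)/(27.290)] = 4.69·0.51855 = 2.4320 g/L.

2.43 g/L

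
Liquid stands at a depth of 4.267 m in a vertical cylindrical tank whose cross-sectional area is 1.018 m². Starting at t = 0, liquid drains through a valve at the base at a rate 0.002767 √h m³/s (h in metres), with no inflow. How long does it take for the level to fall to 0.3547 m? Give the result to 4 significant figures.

A dh/dt = −Q_out = −0.002767 √h.
∫ h^(−1/2) dh = −(0.002767/A) ∫ dt, giving 2√h = 2√h₀ − (0.002767/A) t.
t = 2A(√h₀ − √h)/0.002767 = 2·1.018·(√4.267 − √0.3547)/0.002767
  = 2.03600 × (2.06567 − 0.595567) / 0.002767 = 1081.73 s.

1082 s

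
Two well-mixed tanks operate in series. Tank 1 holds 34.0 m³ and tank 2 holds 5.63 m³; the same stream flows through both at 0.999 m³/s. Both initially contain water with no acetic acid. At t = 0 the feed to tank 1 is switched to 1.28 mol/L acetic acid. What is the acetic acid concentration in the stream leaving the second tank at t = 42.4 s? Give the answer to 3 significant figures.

Each tank obeys Vᵢ dCᵢ/dt = Q(Cᵢ₋₁ − Cᵢ), so τᵢ = Vᵢ/Q.
τ₁ = 34.0/0.999 = 34.034 s; τ₂ = 5.63/0.999 = 5.6356 s.
Solving the cascade with C₁(0)=C₂(0)=0 gives C₂(t) = C_in[1 − (τ₁ e^(−t/τ₁) − τ₂ e^(−t/τ₂))/(τ₁ − τ₂)].
At t = 42.4: e^(−t/τ₁) = 0.28771, e^(−t/τ₂) = 0.00054021.
C₂ = 1.28·[1 − (34.034·0.28771 − 5.6356·0.00054021)/(28.398)] = 1.28·0.65530 = 0.83879 mol/L.

0.839 mol/L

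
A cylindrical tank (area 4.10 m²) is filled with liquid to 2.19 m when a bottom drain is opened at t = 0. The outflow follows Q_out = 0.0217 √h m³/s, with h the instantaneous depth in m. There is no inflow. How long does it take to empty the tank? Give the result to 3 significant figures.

With no inflow, A dh/dt = −0.0217 √h.
Separate and integrate: 2(√h − √h₀) = −(0.0217/A) t.
Set h = 0: 2√h₀ = (0.0217/A) t_empty ⇒ t_empty = 2A√h₀/0.0217.
t_empty = 2·4.10·√2.19/0.0217 = 8.2000·1.4799/0.0217 = 559.21 s.

559 s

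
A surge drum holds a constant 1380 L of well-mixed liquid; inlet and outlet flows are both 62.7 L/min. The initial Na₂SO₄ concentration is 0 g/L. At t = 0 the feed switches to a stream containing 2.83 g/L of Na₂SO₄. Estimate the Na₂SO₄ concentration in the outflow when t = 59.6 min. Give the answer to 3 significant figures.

Transient balance on the dissolved component: V dC/dt = Q(C_in − C).
Time constant τ = V/Q = 1380/62.7 = 22.010 min.
C approaches C_in exponentially: C(t) = C_in + (C₀ − C_in) e^(−t/τ).
C(59.6) = 2.83 + (0 − 2.83)·e^(−59.6/22.010) = 2.83 + (-2.8300)·0.066676 = 2.6413 g/L.

2.64 g/L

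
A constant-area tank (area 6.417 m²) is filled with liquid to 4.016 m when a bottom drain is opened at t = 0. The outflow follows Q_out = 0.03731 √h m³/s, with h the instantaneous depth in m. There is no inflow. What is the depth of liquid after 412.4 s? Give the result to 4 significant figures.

A dh/dt = −Q_out = −0.03731 √h.
Separate and integrate: 2(√h − √h₀) = −(0.03731/A) t.
√h = √4.016 − 0.03731·412.4/(2·6.417) = 2.00400 − 1.19890 = 0.805099.
h = 0.805099² = 0.648184 m.

0.6482 m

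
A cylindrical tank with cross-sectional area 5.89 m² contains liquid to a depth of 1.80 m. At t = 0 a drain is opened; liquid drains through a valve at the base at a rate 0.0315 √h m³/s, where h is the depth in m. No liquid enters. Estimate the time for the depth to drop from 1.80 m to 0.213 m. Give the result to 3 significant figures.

Accumulation of liquid (constant cross-section A): A dh/dt = −0.0315 √h.
Separate and integrate: 2(√h − √h₀) = −(0.0315/A) t.
t = 2A(√h₀ − √h)/0.0315 = 2·5.89·(√1.80 − √0.213)/0.0315
  = 11.780 × (1.3416 − 0.46152) / 0.0315 = 329.14 s.

329 s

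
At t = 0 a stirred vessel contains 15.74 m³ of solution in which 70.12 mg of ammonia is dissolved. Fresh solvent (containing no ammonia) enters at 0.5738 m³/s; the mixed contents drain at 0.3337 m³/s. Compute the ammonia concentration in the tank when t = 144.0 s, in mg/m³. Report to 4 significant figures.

0.2772 mg/m³

Total volume: dV/dt = Q_in − Q_out = 0.240100 m³/s, so V(t) = 15.74 + 0.240100 t and V(144.0) = 50.3144 m³.
Species balance (pure solvent in): dm/dt = −Q_out · m/V(t).
dm/m = −Q_out dt/(V₀ + 0.240100 t); integrating gives ln(m/m₀) = −(Q_out/(Q_in−Q_out)) ln(V/V₀).
m = m₀ (V₀/V)^(Q_out/(Q_in−Q_out)) = 70.12 × (15.74/50.3144)^(1.38984) = 13.9447 mg.
C = m/V = 13.9447/50.3144 = 0.277151 mg/m³.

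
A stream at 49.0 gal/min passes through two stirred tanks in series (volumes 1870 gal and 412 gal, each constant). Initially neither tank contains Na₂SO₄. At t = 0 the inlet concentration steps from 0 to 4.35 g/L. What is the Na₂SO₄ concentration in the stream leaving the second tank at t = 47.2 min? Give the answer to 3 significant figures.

Species balance on tank i: dCᵢ/dt = (Cᵢ₋₁ − Cᵢ)/τᵢ with τᵢ = Vᵢ/Q.
τ₁ = 1870/49.0 = 38.163 min; τ₂ = 412/49.0 = 8.4082 min.
Solving the cascade with C₁(0)=C₂(0)=0 gives C₂(t) = C_in[1 − (τ₁ e^(−t/τ₁) − τ₂ e^(−t/τ₂))/(τ₁ − τ₂)].
At t = 47.2: e^(−t/τ₁) = 0.29031, e^(−t/τ₂) = 0.0036479.
C₂ = 4.35·[1 − (38.163·0.29031 − 8.4082·0.0036479)/(29.755)] = 4.35·0.62868 = 2.7348 g/L.

2.73 g/L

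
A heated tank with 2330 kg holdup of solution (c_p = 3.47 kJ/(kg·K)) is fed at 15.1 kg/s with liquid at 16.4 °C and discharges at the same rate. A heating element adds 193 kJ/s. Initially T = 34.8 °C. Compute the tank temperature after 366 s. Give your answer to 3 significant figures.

M c_p dT/dt = ṁ c_p (T_in − T) + Q̇.
τ = M/ṁ = 154.30 s; T_ss = T_in + Q̇/(ṁ c_p) = 16.4 + 193/(15.1·3.47) = 20.083 °C.
Solution: T(t) = T_ss + (T₀ − T_ss) e^(−t/τ).
T(366) = 20.083 + (14.717)·e^(−366/154.30) = 20.083 + (14.717)·0.093300 = 21.456 °C.

21.5 °C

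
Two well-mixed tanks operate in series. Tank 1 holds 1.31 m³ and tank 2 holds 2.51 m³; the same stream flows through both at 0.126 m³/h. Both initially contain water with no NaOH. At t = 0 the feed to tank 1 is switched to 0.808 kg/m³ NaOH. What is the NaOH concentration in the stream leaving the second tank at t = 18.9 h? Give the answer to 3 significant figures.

Each tank obeys Vᵢ dCᵢ/dt = Q(Cᵢ₋₁ − Cᵢ), so τᵢ = Vᵢ/Q.
τ₁ = 1.31/0.126 = 10.397 h; τ₂ = 2.51/0.126 = 19.921 h.
Solving the cascade with C₁(0)=C₂(0)=0 gives C₂(t) = C_in[1 − (τ₁ e^(−t/τ₁) − τ₂ e^(−t/τ₂))/(τ₁ − τ₂)].
At t = 18.9: e^(−t/τ₁) = 0.16237, e^(−t/τ₂) = 0.38722.
C₂ = 0.808·[1 − (10.397·0.16237 − 19.921·0.38722)/(-9.5238)] = 0.808·0.36732 = 0.29680 kg/m³.

0.297 kg/m³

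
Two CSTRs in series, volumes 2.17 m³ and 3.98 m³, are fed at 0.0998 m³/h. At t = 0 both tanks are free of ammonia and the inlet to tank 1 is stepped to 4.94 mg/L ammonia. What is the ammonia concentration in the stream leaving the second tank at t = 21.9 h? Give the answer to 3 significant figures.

0.831 mg/L

Species balance on tank i: dCᵢ/dt = (Cᵢ₋₁ − Cᵢ)/τᵢ with τᵢ = Vᵢ/Q.
τ₁ = 2.17/0.0998 = 21.743 h; τ₂ = 3.98/0.0998 = 39.880 h.
Tank 1: C₁ = C_in(1 − e^(−t/τ₁)). Tank 2 (τ₁ ≠ τ₂): C₂ = C_in[1 − (τ₁ e^(−t/τ₁) − τ₂ e^(−t/τ₂))/(τ₁ − τ₂)].
At t = 21.9: e^(−t/τ₁) = 0.36524, e^(−t/τ₂) = 0.57744.
C₂ = 4.94·[1 − (21.743·0.36524 − 39.880·0.57744)/(-18.136)] = 4.94·0.16816 = 0.83069 mg/L.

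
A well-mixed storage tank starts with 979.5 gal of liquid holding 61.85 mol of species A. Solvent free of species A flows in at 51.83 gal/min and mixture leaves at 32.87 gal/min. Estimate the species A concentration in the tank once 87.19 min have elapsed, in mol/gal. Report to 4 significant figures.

0.004232 mol/gal

Let m(t) be the amount of species A. Volume: V(t) = V₀ + (Q_in − Q_out) t = 979.5 + 18.9600 t; V(87.19) = 2632.62 gal.
No species A enters, so dm/dt = −Q_out · (m/V).
dm/m = −Q_out dt/(V₀ + 18.9600 t); integrating gives ln(m/m₀) = −(Q_out/(Q_in−Q_out)) ln(V/V₀).
m = m₀ (V₀/V)^(Q_out/(Q_in−Q_out)) = 61.85 × (979.5/2632.62)^(1.73365) = 11.1414 mol.
C = m/V = 11.1414/2632.62 = 0.00423204 mol/gal.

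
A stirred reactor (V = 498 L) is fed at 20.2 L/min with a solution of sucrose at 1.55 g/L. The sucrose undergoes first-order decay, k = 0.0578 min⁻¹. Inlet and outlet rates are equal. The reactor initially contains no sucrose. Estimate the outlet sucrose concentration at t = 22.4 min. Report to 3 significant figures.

0.569 g/L

V dC/dt = Q(C_in − C) − k V C.
This is linear with rate a = Q/V + k = 0.098362 min⁻¹.
C_ss = Q C_in/(Q + kV) = 0.63918 g/L; C(t) = C_ss + (C₀ − C_ss) e^(−a t).
C(22.4) = 0.63918 + (-0.63918)·e^(−0.098362·22.4) = 0.63918 + (-0.63918)·0.11044 = 0.56859 g/L.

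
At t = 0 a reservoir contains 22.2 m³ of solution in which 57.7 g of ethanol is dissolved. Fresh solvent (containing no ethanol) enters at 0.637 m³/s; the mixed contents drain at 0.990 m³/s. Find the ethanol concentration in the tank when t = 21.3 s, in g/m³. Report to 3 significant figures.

1.23 g/m³

Let m(t) be the amount of ethanol. Volume: V(t) = V₀ + (Q_in − Q_out) t = 22.2 − 0.35300 t; V(21.3) = 14.681 m³.
No ethanol enters, so dm/dt = −Q_out · (m/V).
Separate: dm/m = −Q_out dt/V(t) ⇒ ln(m/m₀) = −(Q_out/(Q_in−Q_out)) ln(V/V₀).
m = m₀ (V₀/V)^(Q_out/(Q_in−Q_out)) = 57.7 × (22.2/14.681)^(-2.8045) = 18.092 g.
C = m/V = 18.092/14.681 = 1.2324 g/m³.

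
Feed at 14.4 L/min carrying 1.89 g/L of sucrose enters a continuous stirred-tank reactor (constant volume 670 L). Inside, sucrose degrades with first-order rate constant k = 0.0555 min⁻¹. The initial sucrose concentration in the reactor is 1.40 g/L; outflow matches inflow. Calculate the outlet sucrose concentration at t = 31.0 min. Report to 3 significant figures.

0.608 g/L

V dC/dt = Q(C_in − C) − k V C.
dC/dt = (Q/V) C_in − (Q/V + k) C; effective rate a = Q/V + k = 0.021493 + 0.0555 = 0.076993 min⁻¹.
C_ss = Q C_in/(Q + kV) = 0.52760 g/L; C(t) = C_ss + (C₀ − C_ss) e^(−a t).
C(31.0) = 0.52760 + (0.87240)·e^(−0.076993·31.0) = 0.52760 + (0.87240)·0.091926 = 0.60779 g/L.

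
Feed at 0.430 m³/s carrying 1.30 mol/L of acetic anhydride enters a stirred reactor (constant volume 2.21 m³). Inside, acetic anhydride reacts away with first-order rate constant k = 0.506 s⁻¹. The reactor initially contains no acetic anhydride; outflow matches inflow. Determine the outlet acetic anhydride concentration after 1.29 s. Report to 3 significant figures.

Accumulation = in − out − consumed: V dC/dt = Q C_in − Q C − k V C.
dC/dt = (Q/V) C_in − (Q/V + k) C; effective rate a = Q/V + k = 0.19457 + 0.506 = 0.70057 s⁻¹.
C_ss = Q C_in/(Q + kV) = 0.36105 mol/L; C(t) = C_ss + (C₀ − C_ss) e^(−a t).
C(1.29) = 0.36105 + (-0.36105)·e^(−0.70057·1.29) = 0.36105 + (-0.36105)·0.40505 = 0.21481 mol/L.

0.215 mol/L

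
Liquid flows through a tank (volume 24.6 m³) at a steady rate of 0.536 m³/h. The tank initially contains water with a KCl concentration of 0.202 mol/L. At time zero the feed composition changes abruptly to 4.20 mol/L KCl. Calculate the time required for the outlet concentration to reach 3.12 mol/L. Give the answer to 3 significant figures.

Species balance: V dC/dt = Q(C_in − C) ⇒ τ = V/Q = 45.896 h.
C(t) = C_in + (C₀ − C_in) e^(−t/τ). Set C = 3.12 and solve for t:
e^(−t/τ) = (C − C_in)/(C₀ − C_in) = (3.12 − 4.20)/(0.202 − 4.20) = 0.27014
t = −τ ln(…) = 45.896 × 1.3088 = 60.070 h.

60.1 h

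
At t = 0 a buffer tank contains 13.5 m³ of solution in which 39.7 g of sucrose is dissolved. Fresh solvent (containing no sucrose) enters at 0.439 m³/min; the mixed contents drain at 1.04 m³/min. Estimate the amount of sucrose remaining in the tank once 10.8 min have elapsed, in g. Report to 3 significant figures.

Let m(t) be the amount of sucrose. Volume: V(t) = V₀ + (Q_in − Q_out) t = 13.5 − 0.60100 t; V(10.8) = 7.0092 m³.
No sucrose enters, so dm/dt = −Q_out · (m/V).
dm/m = −Q_out dt/(V₀ − 0.60100 t); integrating gives ln(m/m₀) = −(Q_out/(Q_in−Q_out)) ln(V/V₀).
m = m₀ (V₀/V)^(Q_out/(Q_in−Q_out)) = 39.7 × (13.5/7.0092)^(-1.7304) = 12.770 g.

12.8 g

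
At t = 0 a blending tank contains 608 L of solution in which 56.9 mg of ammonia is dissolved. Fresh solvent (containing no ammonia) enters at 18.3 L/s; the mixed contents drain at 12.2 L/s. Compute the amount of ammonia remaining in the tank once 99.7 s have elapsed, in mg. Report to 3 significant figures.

14.2 mg

Total volume: dV/dt = Q_in − Q_out = 6.1000 L/s, so V(t) = 608 + 6.1000 t and V(99.7) = 1216.2 L.
Species balance (pure solvent in): dm/dt = −Q_out · m/V(t).
dm/m = −Q_out dt/(V₀ + 6.1000 t); integrating gives ln(m/m₀) = −(Q_out/(Q_in−Q_out)) ln(V/V₀).
m = m₀ (V₀/V)^(Q_out/(Q_in−Q_out)) = 56.9 × (608/1216.2)^(2.0000) = 14.221 mg.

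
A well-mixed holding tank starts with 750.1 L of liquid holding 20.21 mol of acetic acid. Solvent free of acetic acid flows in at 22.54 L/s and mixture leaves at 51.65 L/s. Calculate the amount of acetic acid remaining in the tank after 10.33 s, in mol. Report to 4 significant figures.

8.143 mol

Let m(t) be the amount of acetic acid. Volume: V(t) = V₀ + (Q_in − Q_out) t = 750.1 − 29.1100 t; V(10.33) = 449.394 L.
Solute balance: dm/dt = 0 − Q_out C = −Q_out m/V(t).
dm/m = −Q_out dt/(V₀ − 29.1100 t); integrating gives ln(m/m₀) = −(Q_out/(Q_in−Q_out)) ln(V/V₀).
m = m₀ (V₀/V)^(Q_out/(Q_in−Q_out)) = 20.21 × (750.1/449.394)^(-1.77430) = 8.14324 mol.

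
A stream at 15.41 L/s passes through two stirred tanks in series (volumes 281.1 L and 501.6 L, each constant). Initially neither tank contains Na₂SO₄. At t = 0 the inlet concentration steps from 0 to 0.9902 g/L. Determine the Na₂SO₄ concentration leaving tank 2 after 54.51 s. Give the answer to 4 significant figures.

Each tank obeys Vᵢ dCᵢ/dt = Q(Cᵢ₋₁ − Cᵢ), so τᵢ = Vᵢ/Q.
τ₁ = 281.1/15.41 = 18.2414 s; τ₂ = 501.6/15.41 = 32.5503 s.
Tank 1: C₁ = C_in(1 − e^(−t/τ₁)). Tank 2 (τ₁ ≠ τ₂): C₂ = C_in[1 − (τ₁ e^(−t/τ₁) − τ₂ e^(−t/τ₂))/(τ₁ − τ₂)].
At t = 54.51: e^(−t/τ₁) = 0.0503752, e^(−t/τ₂) = 0.187376.
C₂ = 0.9902·[1 − (18.2414·0.0503752 − 32.5503·0.187376)/(-14.3089)] = 0.9902·0.637972 = 0.631720 g/L.

0.6317 g/L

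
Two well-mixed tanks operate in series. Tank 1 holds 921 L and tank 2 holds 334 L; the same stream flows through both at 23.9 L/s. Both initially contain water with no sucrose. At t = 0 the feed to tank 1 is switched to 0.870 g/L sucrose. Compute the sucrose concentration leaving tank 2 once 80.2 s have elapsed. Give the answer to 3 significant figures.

Species balance on tank i: dCᵢ/dt = (Cᵢ₋₁ − Cᵢ)/τᵢ with τᵢ = Vᵢ/Q.
τ₁ = 921/23.9 = 38.536 s; τ₂ = 334/23.9 = 13.975 s.
Solving the cascade with C₁(0)=C₂(0)=0 gives C₂(t) = C_in[1 − (τ₁ e^(−t/τ₁) − τ₂ e^(−t/τ₂))/(τ₁ − τ₂)].
At t = 80.2: e^(−t/τ₁) = 0.12478, e^(−t/τ₂) = 0.0032184.
C₂ = 0.870·[1 − (38.536·0.12478 − 13.975·0.0032184)/(24.561)] = 0.870·0.80605 = 0.70126 g/L.

0.701 g/L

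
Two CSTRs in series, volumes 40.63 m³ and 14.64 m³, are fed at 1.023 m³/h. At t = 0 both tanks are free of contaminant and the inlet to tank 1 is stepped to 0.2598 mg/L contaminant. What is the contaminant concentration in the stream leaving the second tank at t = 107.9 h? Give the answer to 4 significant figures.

Species balance on tank i: dCᵢ/dt = (Cᵢ₋₁ − Cᵢ)/τᵢ with τᵢ = Vᵢ/Q.
τ₁ = 40.63/1.023 = 39.7165 h; τ₂ = 14.64/1.023 = 14.3109 h.
Tank 1: C₁ = C_in(1 − e^(−t/τ₁)). Tank 2 (τ₁ ≠ τ₂): C₂ = C_in[1 − (τ₁ e^(−t/τ₁) − τ₂ e^(−t/τ₂))/(τ₁ − τ₂)].
At t = 107.9: e^(−t/τ₁) = 0.0660890, e^(−t/τ₂) = 0.000531539.
C₂ = 0.2598·[1 − (39.7165·0.0660890 − 14.3109·0.000531539)/(25.4057)] = 0.2598·0.896983 = 0.233036 mg/L.

0.2330 mg/L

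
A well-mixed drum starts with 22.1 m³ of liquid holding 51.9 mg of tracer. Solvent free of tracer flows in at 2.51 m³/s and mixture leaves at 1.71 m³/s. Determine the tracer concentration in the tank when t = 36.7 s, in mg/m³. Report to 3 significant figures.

0.166 mg/m³

Total volume: dV/dt = Q_in − Q_out = 0.80000 m³/s, so V(t) = 22.1 + 0.80000 t and V(36.7) = 51.460 m³.
No tracer enters, so dm/dt = −Q_out · (m/V).
Separate: dm/m = −Q_out dt/V(t) ⇒ ln(m/m₀) = −(Q_out/(Q_in−Q_out)) ln(V/V₀).
m = m₀ (V₀/V)^(Q_out/(Q_in−Q_out)) = 51.9 × (22.1/51.460)^(2.1375) = 8.5220 mg.
C = m/V = 8.5220/51.460 = 0.16560 mg/m³.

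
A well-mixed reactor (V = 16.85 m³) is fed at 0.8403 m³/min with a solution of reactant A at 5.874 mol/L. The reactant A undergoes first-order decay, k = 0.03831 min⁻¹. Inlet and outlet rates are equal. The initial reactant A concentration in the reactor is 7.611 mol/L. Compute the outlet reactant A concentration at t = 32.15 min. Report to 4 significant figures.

3.574 mol/L

Accumulation = in − out − consumed: V dC/dt = Q C_in − Q C − k V C.
dC/dt = (Q/V) C_in − (Q/V + k) C; effective rate a = Q/V + k = 0.0498694 + 0.03831 = 0.0881794 min⁻¹.
C_ss = Q C_in/(Q + kV) = 3.32201 mol/L; C(t) = C_ss + (C₀ − C_ss) e^(−a t).
C(32.15) = 3.32201 + (4.28899)·e^(−0.0881794·32.15) = 3.32201 + (4.28899)·0.0587204 = 3.57386 mol/L.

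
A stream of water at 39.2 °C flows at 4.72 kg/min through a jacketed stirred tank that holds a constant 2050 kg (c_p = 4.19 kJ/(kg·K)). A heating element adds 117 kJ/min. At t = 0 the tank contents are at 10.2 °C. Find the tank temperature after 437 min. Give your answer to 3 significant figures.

First-law balance (no shaft work): M c_p dT/dt = ṁ c_p (T_in − T) + 117.
Rearrange: dT/dt = (T_ss − T)/τ with τ = M/ṁ = 434.32 min and T_ss = T_in + Q̇/(ṁ c_p) = 45.116 °C.
This is linear first-order; T(t) = T_ss + (T₀ − T_ss) e^(−t/τ).
T(437) = 45.116 + (-34.916)·e^(−437/434.32) = 45.116 + (-34.916)·0.36562 = 32.350 °C.

32.4 °C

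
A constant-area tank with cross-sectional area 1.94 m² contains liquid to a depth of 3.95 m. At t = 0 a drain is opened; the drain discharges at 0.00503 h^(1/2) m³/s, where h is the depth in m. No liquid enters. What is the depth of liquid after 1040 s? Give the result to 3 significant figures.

0.409 m

A dh/dt = −Q_out = −0.00503 √h.
This is separable: 2 d(√h)/dt = −0.00503/A, so √h = √h₀ − (0.00503/(2A)) t.
√h = √3.95 − 0.00503·1040/(2·1.94) = 1.9875 − 1.3482 = 0.63921.
h = 0.63921² = 0.40859 m.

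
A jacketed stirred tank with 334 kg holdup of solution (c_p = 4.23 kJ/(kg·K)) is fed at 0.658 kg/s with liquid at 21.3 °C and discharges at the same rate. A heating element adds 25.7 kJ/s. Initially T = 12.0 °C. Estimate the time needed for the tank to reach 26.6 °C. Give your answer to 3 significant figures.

787 s

M c_p dT/dt = ṁ c_p (T_in − T) + Q̇.
τ = M/ṁ = 507.60 s; T_ss = T_in + Q̇/(ṁ c_p) = 30.534 °C.
T(t) = T_ss + (T₀ − T_ss) e^(−t/τ). Set T = 26.6:
e^(−t/τ) = (26.6 − 30.534)/(12.0 − 30.534) = 0.21224
t = −507.60 · ln(0.21224) = 786.80 s.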